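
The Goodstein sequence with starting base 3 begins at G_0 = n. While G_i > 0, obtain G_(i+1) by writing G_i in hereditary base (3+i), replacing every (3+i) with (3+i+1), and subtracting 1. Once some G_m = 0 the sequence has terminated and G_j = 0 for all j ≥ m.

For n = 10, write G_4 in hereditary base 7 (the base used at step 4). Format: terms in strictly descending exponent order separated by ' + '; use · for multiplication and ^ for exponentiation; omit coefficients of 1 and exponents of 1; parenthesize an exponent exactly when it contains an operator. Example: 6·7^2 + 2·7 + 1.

G_0=10  [base 3] 3^2 + 1  →[3↦4]→  4^2 + 1 = 17  −1 ⇒ G_1=16
G_1=16  [base 4] 4^2  →[4↦5]→  5^2 = 25  −1 ⇒ G_2=24
G_2=24  [base 5] 4·5 + 4  →[5↦6]→  4·6 + 4 = 28  −1 ⇒ G_3=27
G_3=27  [base 6] 4·6 + 3  →[6↦7]→  4·7 + 3 = 31  −1 ⇒ G_4=30
G_4=30  [base 7] 4·7 + 2  →[7↦8]→  4·8 + 2 = 34  −1 ⇒ G_5=33

4·7 + 2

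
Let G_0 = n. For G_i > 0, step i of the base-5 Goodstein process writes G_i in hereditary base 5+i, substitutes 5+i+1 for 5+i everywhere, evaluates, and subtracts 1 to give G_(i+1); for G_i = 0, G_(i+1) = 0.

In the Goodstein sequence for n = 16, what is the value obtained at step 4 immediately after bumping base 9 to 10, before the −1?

24

G_0=16  [base 5] 3·5 + 1  →[5↦6]→  3·6 + 1 = 19  −1 ⇒ G_1=18
G_1=18  [base 6] 3·6  →[6↦7]→  3·7 = 21  −1 ⇒ G_2=20
G_2=20  [base 7] 2·7 + 6  →[7↦8]→  2·8 + 6 = 22  −1 ⇒ G_3=21
G_3=21  [base 8] 2·8 + 5  →[8↦9]→  2·9 + 5 = 23  −1 ⇒ G_4=22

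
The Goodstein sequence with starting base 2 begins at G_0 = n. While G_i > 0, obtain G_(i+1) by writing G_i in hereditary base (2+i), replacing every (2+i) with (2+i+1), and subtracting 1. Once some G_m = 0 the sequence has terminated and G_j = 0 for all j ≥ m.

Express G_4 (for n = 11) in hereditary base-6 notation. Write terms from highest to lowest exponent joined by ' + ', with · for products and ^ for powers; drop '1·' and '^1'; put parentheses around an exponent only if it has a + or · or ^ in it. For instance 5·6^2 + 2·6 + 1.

G_0=11  [base 2] 2^(2 + 1) + 2 + 1  →[2↦3]→  3^(3 + 1) + 3 + 1 = 85  −1 ⇒ G_1=84
G_1=84  [base 3] 3^(3 + 1) + 3  →[3↦4]→  4^(4 + 1) + 4 = 1028  −1 ⇒ G_2=1027
G_2=1027  [base 4] 4^(4 + 1) + 3  →[4↦5]→  5^(5 + 1) + 3 = 15628  −1 ⇒ G_3=15627
G_3=15627  [base 5] 5^(5 + 1) + 2  →[5↦6]→  6^(6 + 1) + 2 = 279938  −1 ⇒ G_4=279937

6^(6 + 1) + 1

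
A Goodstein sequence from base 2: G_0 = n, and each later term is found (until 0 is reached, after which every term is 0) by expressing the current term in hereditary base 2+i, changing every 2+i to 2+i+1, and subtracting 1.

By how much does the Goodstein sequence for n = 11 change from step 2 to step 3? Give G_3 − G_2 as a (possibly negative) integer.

14600

G_0=11  [base 2] 2^(2 + 1) + 2 + 1  →[2↦3]→  3^(3 + 1) + 3 + 1 = 85  −1 ⇒ G_1=84
G_1=84  [base 3] 3^(3 + 1) + 3  →[3↦4]→  4^(4 + 1) + 4 = 1028  −1 ⇒ G_2=1027
G_2=1027  [base 4] 4^(4 + 1) + 3  →[4↦5]→  5^(5 + 1) + 3 = 15628  −1 ⇒ G_3=15627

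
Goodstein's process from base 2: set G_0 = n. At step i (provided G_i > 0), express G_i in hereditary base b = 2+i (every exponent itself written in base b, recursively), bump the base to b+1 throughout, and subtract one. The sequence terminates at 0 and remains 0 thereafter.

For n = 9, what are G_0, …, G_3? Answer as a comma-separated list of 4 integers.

9, 81, 1023, 9842

(0) 9|_2 = 2^(2 + 1) + 1 ↦ 3^(3 + 1) + 1|_3 = 82 ⇒ 81
(1) 81|_3 = 3^(3 + 1) ↦ 4^(4 + 1)|_4 = 1024 ⇒ 1023
(2) 1023|_4 = 3·4^4 + 3·4^3 + 3·4^2 + 3·4 + 3 ↦ 3·5^5 + 3·5^3 + 3·5^2 + 3·5 + 3|_5 = 9843 ⇒ 9842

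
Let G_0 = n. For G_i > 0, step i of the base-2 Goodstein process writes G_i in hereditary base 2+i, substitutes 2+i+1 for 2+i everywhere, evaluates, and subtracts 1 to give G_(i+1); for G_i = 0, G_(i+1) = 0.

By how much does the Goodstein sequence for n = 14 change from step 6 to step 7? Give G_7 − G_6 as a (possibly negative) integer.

[0] 14 ≡ 2^(2 + 1) + 2^2 + 2 (base 2). Lift 3: 111. −1: 110.
[1] 110 ≡ 3^(3 + 1) + 3^3 + 2 (base 3). Lift 4: 1282. −1: 1281.
[2] 1281 ≡ 4^(4 + 1) + 4^4 + 1 (base 4). Lift 5: 18751. −1: 18750.
[3] 18750 ≡ 5^(5 + 1) + 5^5 (base 5). Lift 6: 326592. −1: 326591.
[4] 326591 ≡ 6^(6 + 1) + 5·6^5 + 5·6^4 + 5·6^3 + 5·6^2 + 5·6 + 5 (base 6). Lift 7: 5862841. −1: 5862840.
[5] 5862840 ≡ 7^(7 + 1) + 5·7^5 + 5·7^4 + 5·7^3 + 5·7^2 + 5·7 + 4 (base 7). Lift 8: 134404972. −1: 134404971.
[6] 134404971 ≡ 8^(8 + 1) + 5·8^5 + 5·8^4 + 5·8^3 + 5·8^2 + 5·8 + 3 (base 8). Lift 9: 3487116549. −1: 3487116548.

3352711577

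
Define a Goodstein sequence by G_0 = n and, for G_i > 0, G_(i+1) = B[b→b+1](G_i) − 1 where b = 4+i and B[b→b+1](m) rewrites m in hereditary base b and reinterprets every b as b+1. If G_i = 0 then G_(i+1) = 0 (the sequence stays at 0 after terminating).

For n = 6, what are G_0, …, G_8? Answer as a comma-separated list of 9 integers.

6, 6, 6, 6, 5, 4, 3, 2, 1

(0) 6|_4 = 4 + 2 ↦ 5 + 2|_5 = 7 ⇒ 6
(1) 6|_5 = 5 + 1 ↦ 6 + 1|_6 = 7 ⇒ 6
(2) 6|_6 = 6 ↦ 7|_7 = 7 ⇒ 6
(3) 6|_7 = 6 ↦ 6|_8 = 6 ⇒ 5
(4) 5|_8 = 5 ↦ 5|_9 = 5 ⇒ 4
(5) 4|_9 = 4 ↦ 4|_10 = 4 ⇒ 3
(6) 3|_10 = 3 ↦ 3|_11 = 3 ⇒ 2
(7) 2|_11 = 2 ↦ 2|_12 = 2 ⇒ 1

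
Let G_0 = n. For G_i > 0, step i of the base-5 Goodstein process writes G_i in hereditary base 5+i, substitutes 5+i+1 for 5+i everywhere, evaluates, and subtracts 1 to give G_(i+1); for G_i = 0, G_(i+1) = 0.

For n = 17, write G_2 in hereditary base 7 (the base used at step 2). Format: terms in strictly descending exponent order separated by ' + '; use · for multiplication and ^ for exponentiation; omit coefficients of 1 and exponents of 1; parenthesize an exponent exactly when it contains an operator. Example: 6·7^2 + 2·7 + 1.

17 —HB5→ 3·5 + 2 —bump→ 3·6 + 2 = 20 —(−1)→ 19
19 —HB6→ 3·6 + 1 —bump→ 3·7 + 1 = 22 —(−1)→ 21
21 —HB7→ 3·7 —bump→ 3·8 = 24 —(−1)→ 23

3·7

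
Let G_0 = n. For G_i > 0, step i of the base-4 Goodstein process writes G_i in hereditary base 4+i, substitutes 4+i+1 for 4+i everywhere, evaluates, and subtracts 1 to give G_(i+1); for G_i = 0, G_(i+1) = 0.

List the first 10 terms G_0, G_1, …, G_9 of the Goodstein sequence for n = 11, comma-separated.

11, 12, 13, 14, 15, 15, 15, 15, 15, 15

G_0=11  [base 4] 2·4 + 3  →[4↦5]→  2·5 + 3 = 13  −1 ⇒ G_1=12
G_1=12  [base 5] 2·5 + 2  →[5↦6]→  2·6 + 2 = 14  −1 ⇒ G_2=13
G_2=13  [base 6] 2·6 + 1  →[6↦7]→  2·7 + 1 = 15  −1 ⇒ G_3=14
G_3=14  [base 7] 2·7  →[7↦8]→  2·8 = 16  −1 ⇒ G_4=15
G_4=15  [base 8] 8 + 7  →[8↦9]→  9 + 7 = 16  −1 ⇒ G_5=15
G_5=15  [base 9] 9 + 6  →[9↦10]→  10 + 6 = 16  −1 ⇒ G_6=15
G_6=15  [base 10] 10 + 5  →[10↦11]→  11 + 5 = 16  −1 ⇒ G_7=15
G_7=15  [base 11] 11 + 4  →[11↦12]→  12 + 4 = 16  −1 ⇒ G_8=15
G_8=15  [base 12] 12 + 3  →[12↦13]→  13 + 3 = 16  −1 ⇒ G_9=15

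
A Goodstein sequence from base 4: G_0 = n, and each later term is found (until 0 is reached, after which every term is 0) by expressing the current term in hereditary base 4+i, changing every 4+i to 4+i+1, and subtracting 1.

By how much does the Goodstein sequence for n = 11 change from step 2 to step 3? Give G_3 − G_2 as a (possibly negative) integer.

1

11 —HB4→ 2·4 + 3 —bump→ 2·5 + 3 = 13 —(−1)→ 12
12 —HB5→ 2·5 + 2 —bump→ 2·6 + 2 = 14 —(−1)→ 13
13 —HB6→ 2·6 + 1 —bump→ 2·7 + 1 = 15 —(−1)→ 14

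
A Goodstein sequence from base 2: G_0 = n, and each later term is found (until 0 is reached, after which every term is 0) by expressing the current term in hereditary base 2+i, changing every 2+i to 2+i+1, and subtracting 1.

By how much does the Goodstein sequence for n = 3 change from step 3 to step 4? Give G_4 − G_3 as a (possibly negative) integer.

base 2: 3 = 2 + 1; at 3: 3 + 1 = 4; next = 3
base 3: 3 = 3; at 4: 4 = 4; next = 3
base 4: 3 = 3; at 5: 3 = 3; next = 2
base 5: 2 = 2; at 6: 2 = 2; next = 1

-1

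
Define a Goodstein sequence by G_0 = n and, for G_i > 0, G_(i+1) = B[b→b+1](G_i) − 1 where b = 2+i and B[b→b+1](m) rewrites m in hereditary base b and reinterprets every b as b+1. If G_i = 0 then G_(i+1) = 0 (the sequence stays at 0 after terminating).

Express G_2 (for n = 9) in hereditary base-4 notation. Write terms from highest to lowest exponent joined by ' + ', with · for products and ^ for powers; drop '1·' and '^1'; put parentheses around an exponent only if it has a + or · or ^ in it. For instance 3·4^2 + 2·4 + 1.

3·4^4 + 3·4^3 + 3·4^2 + 3·4 + 3

base 2: 9 = 2^(2 + 1) + 1; at 3: 3^(3 + 1) + 1 = 82; next = 81
base 3: 81 = 3^(3 + 1); at 4: 4^(4 + 1) = 1024; next = 1023
base 4: 1023 = 3·4^4 + 3·4^3 + 3·4^2 + 3·4 + 3; at 5: 3·5^5 + 3·5^3 + 3·5^2 + 3·5 + 3 = 9843; next = 9842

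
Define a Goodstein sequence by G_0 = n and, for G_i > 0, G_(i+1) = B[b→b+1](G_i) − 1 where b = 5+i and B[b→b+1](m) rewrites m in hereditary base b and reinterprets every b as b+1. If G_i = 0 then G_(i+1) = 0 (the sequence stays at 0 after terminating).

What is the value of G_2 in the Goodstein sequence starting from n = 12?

14

G_0 = 12. HB_5(12) = 2·5 + 2. Bump = 14. G_1 = 13.
G_1 = 13. HB_6(13) = 2·6 + 1. Bump = 15. G_2 = 14.
G_2 = 14. HB_7(14) = 2·7. Bump = 16. G_3 = 15.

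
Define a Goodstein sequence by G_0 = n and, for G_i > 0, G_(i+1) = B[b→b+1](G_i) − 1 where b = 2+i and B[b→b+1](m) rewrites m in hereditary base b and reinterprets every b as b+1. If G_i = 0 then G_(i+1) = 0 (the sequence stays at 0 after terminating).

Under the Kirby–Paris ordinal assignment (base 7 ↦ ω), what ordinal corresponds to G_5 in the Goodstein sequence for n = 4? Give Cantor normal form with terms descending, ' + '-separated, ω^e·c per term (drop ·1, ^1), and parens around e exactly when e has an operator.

4 —HB2→ 2^2 —bump→ 3^3 = 27 —(−1)→ 26
26 —HB3→ 2·3^2 + 2·3 + 2 —bump→ 2·4^2 + 2·4 + 2 = 42 —(−1)→ 41
41 —HB4→ 2·4^2 + 2·4 + 1 —bump→ 2·5^2 + 2·5 + 1 = 61 —(−1)→ 60
60 —HB5→ 2·5^2 + 2·5 —bump→ 2·6^2 + 2·6 = 84 —(−1)→ 83
83 —HB6→ 2·6^2 + 6 + 5 —bump→ 2·7^2 + 7 + 5 = 110 —(−1)→ 109
109 —HB7→ 2·7^2 + 7 + 4 —bump→ 2·8^2 + 8 + 4 = 140 —(−1)→ 139

ω^2·2 + ω + 4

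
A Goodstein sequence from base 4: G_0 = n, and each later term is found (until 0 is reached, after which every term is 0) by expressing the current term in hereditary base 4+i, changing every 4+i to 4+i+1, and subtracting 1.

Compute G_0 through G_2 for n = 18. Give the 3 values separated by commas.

base 4: 18 = 4^2 + 2; at 5: 5^2 + 2 = 27; next = 26
base 5: 26 = 5^2 + 1; at 6: 6^2 + 1 = 37; next = 36

18, 26, 36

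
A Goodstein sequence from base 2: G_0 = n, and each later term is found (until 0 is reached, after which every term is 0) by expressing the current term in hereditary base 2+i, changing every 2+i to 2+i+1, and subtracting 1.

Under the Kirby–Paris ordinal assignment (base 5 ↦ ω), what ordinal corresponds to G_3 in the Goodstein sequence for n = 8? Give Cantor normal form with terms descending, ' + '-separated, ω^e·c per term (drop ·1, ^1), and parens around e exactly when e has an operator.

ω^ω·2 + ω^2·2 + ω·2

G_0=8  [base 2] 2^(2 + 1)  →[2↦3]→  3^(3 + 1) = 81  −1 ⇒ G_1=80
G_1=80  [base 3] 2·3^3 + 2·3^2 + 2·3 + 2  →[3↦4]→  2·4^4 + 2·4^2 + 2·4 + 2 = 554  −1 ⇒ G_2=553
G_2=553  [base 4] 2·4^4 + 2·4^2 + 2·4 + 1  →[4↦5]→  2·5^5 + 2·5^2 + 2·5 + 1 = 6311  −1 ⇒ G_3=6310
G_3=6310  [base 5] 2·5^5 + 2·5^2 + 2·5  →[5↦6]→  2·6^6 + 2·6^2 + 2·6 = 93396  −1 ⇒ G_4=93395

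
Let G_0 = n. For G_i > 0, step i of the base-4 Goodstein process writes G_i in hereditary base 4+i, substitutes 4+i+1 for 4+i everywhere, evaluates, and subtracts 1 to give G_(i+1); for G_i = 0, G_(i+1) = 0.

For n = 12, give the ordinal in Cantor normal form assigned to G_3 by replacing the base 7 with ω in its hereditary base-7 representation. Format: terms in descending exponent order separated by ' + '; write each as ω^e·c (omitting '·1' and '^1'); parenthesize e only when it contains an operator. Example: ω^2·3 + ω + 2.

i=0: 12 = 3·4 (b=4); 4→5: 3·5 = 15; 15−1 = 14
i=1: 14 = 2·5 + 4 (b=5); 5→6: 2·6 + 4 = 16; 16−1 = 15
i=2: 15 = 2·6 + 3 (b=6); 6→7: 2·7 + 3 = 17; 17−1 = 16

ω·2 + 2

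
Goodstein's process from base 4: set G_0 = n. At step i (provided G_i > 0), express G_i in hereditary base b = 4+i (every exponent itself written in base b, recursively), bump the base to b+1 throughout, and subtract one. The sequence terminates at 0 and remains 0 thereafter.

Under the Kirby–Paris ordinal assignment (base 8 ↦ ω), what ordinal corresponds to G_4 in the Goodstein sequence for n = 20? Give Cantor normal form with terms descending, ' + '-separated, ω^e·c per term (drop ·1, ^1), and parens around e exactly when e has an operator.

ω^2 + 1

20 —HB4→ 4^2 + 4 —bump→ 5^2 + 5 = 30 —(−1)→ 29
29 —HB5→ 5^2 + 4 —bump→ 6^2 + 4 = 40 —(−1)→ 39
39 —HB6→ 6^2 + 3 —bump→ 7^2 + 3 = 52 —(−1)→ 51
51 —HB7→ 7^2 + 2 —bump→ 8^2 + 2 = 66 —(−1)→ 65
65 —HB8→ 8^2 + 1 —bump→ 9^2 + 1 = 82 —(−1)→ 81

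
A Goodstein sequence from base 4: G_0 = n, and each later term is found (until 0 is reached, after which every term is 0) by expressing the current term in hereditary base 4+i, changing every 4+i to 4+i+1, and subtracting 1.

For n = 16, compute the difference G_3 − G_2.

16 —HB4→ 4^2 —bump→ 5^2 = 25 —(−1)→ 24
24 —HB5→ 4·5 + 4 —bump→ 4·6 + 4 = 28 —(−1)→ 27
27 —HB6→ 4·6 + 3 —bump→ 4·7 + 3 = 31 —(−1)→ 30

3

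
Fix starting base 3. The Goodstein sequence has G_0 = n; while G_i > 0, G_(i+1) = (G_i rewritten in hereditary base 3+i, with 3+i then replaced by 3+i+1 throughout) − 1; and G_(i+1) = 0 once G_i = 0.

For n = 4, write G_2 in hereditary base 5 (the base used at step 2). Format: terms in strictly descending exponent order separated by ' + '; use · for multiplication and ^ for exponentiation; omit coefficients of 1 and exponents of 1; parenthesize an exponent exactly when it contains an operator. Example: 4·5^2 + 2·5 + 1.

i=0: 4 = 3 + 1 (b=3); 3→4: 4 + 1 = 5; 5−1 = 4
i=1: 4 = 4 (b=4); 4→5: 5 = 5; 5−1 = 4
i=2: 4 = 4 (b=5); 5→6: 4 = 4; 4−1 = 3

4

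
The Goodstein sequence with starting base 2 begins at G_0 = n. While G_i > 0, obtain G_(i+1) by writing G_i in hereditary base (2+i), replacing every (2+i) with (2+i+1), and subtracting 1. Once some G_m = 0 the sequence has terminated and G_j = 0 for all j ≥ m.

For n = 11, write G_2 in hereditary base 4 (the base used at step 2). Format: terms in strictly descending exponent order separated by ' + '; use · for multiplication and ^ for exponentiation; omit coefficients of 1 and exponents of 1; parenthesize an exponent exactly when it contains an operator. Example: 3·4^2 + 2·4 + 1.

11 —HB2→ 2^(2 + 1) + 2 + 1 —bump→ 3^(3 + 1) + 3 + 1 = 85 —(−1)→ 84
84 —HB3→ 3^(3 + 1) + 3 —bump→ 4^(4 + 1) + 4 = 1028 —(−1)→ 1027

4^(4 + 1) + 3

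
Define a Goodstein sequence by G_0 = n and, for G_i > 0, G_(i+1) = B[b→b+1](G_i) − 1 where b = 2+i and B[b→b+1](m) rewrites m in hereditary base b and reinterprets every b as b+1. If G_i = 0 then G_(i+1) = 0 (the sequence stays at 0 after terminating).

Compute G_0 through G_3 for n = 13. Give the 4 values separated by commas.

13, 108, 1279, 16092

G_0 = 13. HB_2(13) = 2^(2 + 1) + 2^2 + 1. Bump = 109. G_1 = 108.
G_1 = 108. HB_3(108) = 3^(3 + 1) + 3^3. Bump = 1280. G_2 = 1279.
G_2 = 1279. HB_4(1279) = 4^(4 + 1) + 3·4^3 + 3·4^2 + 3·4 + 3. Bump = 16093. G_3 = 16092.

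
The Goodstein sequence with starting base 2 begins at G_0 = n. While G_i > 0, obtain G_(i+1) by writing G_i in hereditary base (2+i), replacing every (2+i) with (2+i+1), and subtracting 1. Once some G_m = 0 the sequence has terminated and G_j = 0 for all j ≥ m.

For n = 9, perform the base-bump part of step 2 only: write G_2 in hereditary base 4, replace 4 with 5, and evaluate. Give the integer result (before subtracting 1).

(0) 9|_2 = 2^(2 + 1) + 1 ↦ 3^(3 + 1) + 1|_3 = 82 ⇒ 81
(1) 81|_3 = 3^(3 + 1) ↦ 4^(4 + 1)|_4 = 1024 ⇒ 1023
(2) 1023|_4 = 3·4^4 + 3·4^3 + 3·4^2 + 3·4 + 3 ↦ 3·5^5 + 3·5^3 + 3·5^2 + 3·5 + 3|_5 = 9843 ⇒ 9842

9843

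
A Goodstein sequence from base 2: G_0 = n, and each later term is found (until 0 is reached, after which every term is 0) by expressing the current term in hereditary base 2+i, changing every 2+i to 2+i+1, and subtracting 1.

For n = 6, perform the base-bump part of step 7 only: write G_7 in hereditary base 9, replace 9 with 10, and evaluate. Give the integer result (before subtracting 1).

555552

[0] 6 ≡ 2^2 + 2 (base 2). Lift 3: 30. −1: 29.
[1] 29 ≡ 3^3 + 2 (base 3). Lift 4: 258. −1: 257.
[2] 257 ≡ 4^4 + 1 (base 4). Lift 5: 3126. −1: 3125.
[3] 3125 ≡ 5^5 (base 5). Lift 6: 46656. −1: 46655.
[4] 46655 ≡ 5·6^5 + 5·6^4 + 5·6^3 + 5·6^2 + 5·6 + 5 (base 6). Lift 7: 98040. −1: 98039.
[5] 98039 ≡ 5·7^5 + 5·7^4 + 5·7^3 + 5·7^2 + 5·7 + 4 (base 7). Lift 8: 187244. −1: 187243.
[6] 187243 ≡ 5·8^5 + 5·8^4 + 5·8^3 + 5·8^2 + 5·8 + 3 (base 8). Lift 9: 332148. −1: 332147.
[7] 332147 ≡ 5·9^5 + 5·9^4 + 5·9^3 + 5·9^2 + 5·9 + 2 (base 9). Lift 10: 555552. −1: 555551.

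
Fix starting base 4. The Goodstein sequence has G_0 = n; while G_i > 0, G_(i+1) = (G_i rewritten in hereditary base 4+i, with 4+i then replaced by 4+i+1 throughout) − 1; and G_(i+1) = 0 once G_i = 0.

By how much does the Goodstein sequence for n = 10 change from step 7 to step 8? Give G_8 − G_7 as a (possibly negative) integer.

(0) 10|_4 = 2·4 + 2 ↦ 2·5 + 2|_5 = 12 ⇒ 11
(1) 11|_5 = 2·5 + 1 ↦ 2·6 + 1|_6 = 13 ⇒ 12
(2) 12|_6 = 2·6 ↦ 2·7|_7 = 14 ⇒ 13
(3) 13|_7 = 7 + 6 ↦ 8 + 6|_8 = 14 ⇒ 13
(4) 13|_8 = 8 + 5 ↦ 9 + 5|_9 = 14 ⇒ 13
(5) 13|_9 = 9 + 4 ↦ 10 + 4|_10 = 14 ⇒ 13
(6) 13|_10 = 10 + 3 ↦ 11 + 3|_11 = 14 ⇒ 13
(7) 13|_11 = 11 + 2 ↦ 12 + 2|_12 = 14 ⇒ 13

0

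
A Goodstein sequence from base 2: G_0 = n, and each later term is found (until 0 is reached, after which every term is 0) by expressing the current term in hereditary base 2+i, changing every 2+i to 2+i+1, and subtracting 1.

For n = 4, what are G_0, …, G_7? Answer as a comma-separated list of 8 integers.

(0) 4|_2 = 2^2 ↦ 3^3|_3 = 27 ⇒ 26
(1) 26|_3 = 2·3^2 + 2·3 + 2 ↦ 2·4^2 + 2·4 + 2|_4 = 42 ⇒ 41
(2) 41|_4 = 2·4^2 + 2·4 + 1 ↦ 2·5^2 + 2·5 + 1|_5 = 61 ⇒ 60
(3) 60|_5 = 2·5^2 + 2·5 ↦ 2·6^2 + 2·6|_6 = 84 ⇒ 83
(4) 83|_6 = 2·6^2 + 6 + 5 ↦ 2·7^2 + 7 + 5|_7 = 110 ⇒ 109
(5) 109|_7 = 2·7^2 + 7 + 4 ↦ 2·8^2 + 8 + 4|_8 = 140 ⇒ 139
(6) 139|_8 = 2·8^2 + 8 + 3 ↦ 2·9^2 + 9 + 3|_9 = 174 ⇒ 173

4, 26, 41, 60, 83, 109, 139, 173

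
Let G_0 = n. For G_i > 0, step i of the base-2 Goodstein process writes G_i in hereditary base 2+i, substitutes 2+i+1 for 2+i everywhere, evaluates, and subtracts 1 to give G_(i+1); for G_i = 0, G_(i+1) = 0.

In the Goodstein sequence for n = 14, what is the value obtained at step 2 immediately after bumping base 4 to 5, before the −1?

14 —HB2→ 2^(2 + 1) + 2^2 + 2 —bump→ 3^(3 + 1) + 3^3 + 3 = 111 —(−1)→ 110
110 —HB3→ 3^(3 + 1) + 3^3 + 2 —bump→ 4^(4 + 1) + 4^4 + 2 = 1282 —(−1)→ 1281
1281 —HB4→ 4^(4 + 1) + 4^4 + 1 —bump→ 5^(5 + 1) + 5^5 + 1 = 18751 —(−1)→ 18750

18751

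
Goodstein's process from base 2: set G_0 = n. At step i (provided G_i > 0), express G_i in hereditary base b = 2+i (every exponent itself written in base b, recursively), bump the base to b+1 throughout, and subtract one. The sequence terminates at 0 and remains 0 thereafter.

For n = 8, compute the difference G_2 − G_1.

[0] 8 ≡ 2^(2 + 1) (base 2). Lift 3: 81. −1: 80.
[1] 80 ≡ 2·3^3 + 2·3^2 + 2·3 + 2 (base 3). Lift 4: 554. −1: 553.

473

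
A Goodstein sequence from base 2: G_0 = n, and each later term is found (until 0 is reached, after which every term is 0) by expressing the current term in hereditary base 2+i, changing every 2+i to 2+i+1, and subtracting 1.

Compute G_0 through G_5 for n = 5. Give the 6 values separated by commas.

5, 27, 255, 467, 775, 1197

G_0=5  [base 2] 2^2 + 1  →[2↦3]→  3^3 + 1 = 28  −1 ⇒ G_1=27
G_1=27  [base 3] 3^3  →[3↦4]→  4^4 = 256  −1 ⇒ G_2=255
G_2=255  [base 4] 3·4^3 + 3·4^2 + 3·4 + 3  →[4↦5]→  3·5^3 + 3·5^2 + 3·5 + 3 = 468  −1 ⇒ G_3=467
G_3=467  [base 5] 3·5^3 + 3·5^2 + 3·5 + 2  →[5↦6]→  3·6^3 + 3·6^2 + 3·6 + 2 = 776  −1 ⇒ G_4=775
G_4=775  [base 6] 3·6^3 + 3·6^2 + 3·6 + 1  →[6↦7]→  3·7^3 + 3·7^2 + 3·7 + 1 = 1198  −1 ⇒ G_5=1197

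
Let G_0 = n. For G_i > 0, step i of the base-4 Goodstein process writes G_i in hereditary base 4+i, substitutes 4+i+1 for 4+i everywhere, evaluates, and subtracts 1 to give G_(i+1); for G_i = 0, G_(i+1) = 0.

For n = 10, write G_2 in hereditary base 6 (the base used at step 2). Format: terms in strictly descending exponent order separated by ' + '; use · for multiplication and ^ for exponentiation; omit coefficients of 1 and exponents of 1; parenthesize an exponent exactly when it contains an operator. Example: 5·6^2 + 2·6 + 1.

[0] 10 ≡ 2·4 + 2 (base 4). Lift 5: 12. −1: 11.
[1] 11 ≡ 2·5 + 1 (base 5). Lift 6: 13. −1: 12.

2·6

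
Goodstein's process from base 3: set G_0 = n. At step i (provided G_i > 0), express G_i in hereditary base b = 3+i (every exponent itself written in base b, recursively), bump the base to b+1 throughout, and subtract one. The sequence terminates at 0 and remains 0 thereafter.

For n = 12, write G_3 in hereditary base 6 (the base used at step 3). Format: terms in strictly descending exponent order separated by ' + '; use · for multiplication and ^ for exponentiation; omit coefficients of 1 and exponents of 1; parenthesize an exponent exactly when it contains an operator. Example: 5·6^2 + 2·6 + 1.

6^2 + 1

base 3: 12 = 3^2 + 3; at 4: 4^2 + 4 = 20; next = 19
base 4: 19 = 4^2 + 3; at 5: 5^2 + 3 = 28; next = 27
base 5: 27 = 5^2 + 2; at 6: 6^2 + 2 = 38; next = 37
base 6: 37 = 6^2 + 1; at 7: 7^2 + 1 = 50; next = 49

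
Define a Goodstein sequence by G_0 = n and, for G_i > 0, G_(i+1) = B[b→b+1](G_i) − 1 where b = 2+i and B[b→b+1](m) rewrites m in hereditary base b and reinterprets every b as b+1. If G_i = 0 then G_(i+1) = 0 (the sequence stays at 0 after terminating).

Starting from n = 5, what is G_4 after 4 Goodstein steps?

(0) 5|_2 = 2^2 + 1 ↦ 3^3 + 1|_3 = 28 ⇒ 27
(1) 27|_3 = 3^3 ↦ 4^4|_4 = 256 ⇒ 255
(2) 255|_4 = 3·4^3 + 3·4^2 + 3·4 + 3 ↦ 3·5^3 + 3·5^2 + 3·5 + 3|_5 = 468 ⇒ 467
(3) 467|_5 = 3·5^3 + 3·5^2 + 3·5 + 2 ↦ 3·6^3 + 3·6^2 + 3·6 + 2|_6 = 776 ⇒ 775
(4) 775|_6 = 3·6^3 + 3·6^2 + 3·6 + 1 ↦ 3·7^3 + 3·7^2 + 3·7 + 1|_7 = 1198 ⇒ 1197

775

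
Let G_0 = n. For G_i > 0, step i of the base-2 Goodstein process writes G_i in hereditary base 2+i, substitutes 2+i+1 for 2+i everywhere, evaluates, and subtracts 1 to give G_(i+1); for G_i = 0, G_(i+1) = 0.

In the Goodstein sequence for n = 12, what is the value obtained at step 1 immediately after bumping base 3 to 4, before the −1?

1066

(0) 12|_2 = 2^(2 + 1) + 2^2 ↦ 3^(3 + 1) + 3^3|_3 = 108 ⇒ 107
(1) 107|_3 = 3^(3 + 1) + 2·3^2 + 2·3 + 2 ↦ 4^(4 + 1) + 2·4^2 + 2·4 + 2|_4 = 1066 ⇒ 1065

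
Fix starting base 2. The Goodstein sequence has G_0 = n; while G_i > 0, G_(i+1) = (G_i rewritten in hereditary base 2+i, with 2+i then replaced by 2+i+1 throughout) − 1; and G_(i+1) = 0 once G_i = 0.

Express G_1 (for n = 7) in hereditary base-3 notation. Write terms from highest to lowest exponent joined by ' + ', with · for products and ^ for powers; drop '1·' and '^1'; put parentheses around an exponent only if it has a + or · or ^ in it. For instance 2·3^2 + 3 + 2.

3^3 + 3

[0] 7 ≡ 2^2 + 2 + 1 (base 2). Lift 3: 31. −1: 30.
[1] 30 ≡ 3^3 + 3 (base 3). Lift 4: 260. −1: 259.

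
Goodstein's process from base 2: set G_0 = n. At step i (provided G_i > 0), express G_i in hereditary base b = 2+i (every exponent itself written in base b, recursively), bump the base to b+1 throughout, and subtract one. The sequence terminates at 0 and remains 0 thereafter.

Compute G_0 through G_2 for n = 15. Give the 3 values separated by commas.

15, 111, 1283

(0) 15|_2 = 2^(2 + 1) + 2^2 + 2 + 1 ↦ 3^(3 + 1) + 3^3 + 3 + 1|_3 = 112 ⇒ 111
(1) 111|_3 = 3^(3 + 1) + 3^3 + 3 ↦ 4^(4 + 1) + 4^4 + 4|_4 = 1284 ⇒ 1283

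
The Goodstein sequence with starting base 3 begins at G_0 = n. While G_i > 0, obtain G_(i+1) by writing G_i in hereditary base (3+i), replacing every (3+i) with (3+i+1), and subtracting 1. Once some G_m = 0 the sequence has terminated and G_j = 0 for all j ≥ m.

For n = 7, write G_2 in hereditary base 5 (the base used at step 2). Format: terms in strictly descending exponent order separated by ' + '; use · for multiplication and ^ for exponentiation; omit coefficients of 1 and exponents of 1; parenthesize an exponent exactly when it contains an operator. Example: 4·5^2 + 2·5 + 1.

7 —HB3→ 2·3 + 1 —bump→ 2·4 + 1 = 9 —(−1)→ 8
8 —HB4→ 2·4 —bump→ 2·5 = 10 —(−1)→ 9
9 —HB5→ 5 + 4 —bump→ 6 + 4 = 10 —(−1)→ 9

5 + 4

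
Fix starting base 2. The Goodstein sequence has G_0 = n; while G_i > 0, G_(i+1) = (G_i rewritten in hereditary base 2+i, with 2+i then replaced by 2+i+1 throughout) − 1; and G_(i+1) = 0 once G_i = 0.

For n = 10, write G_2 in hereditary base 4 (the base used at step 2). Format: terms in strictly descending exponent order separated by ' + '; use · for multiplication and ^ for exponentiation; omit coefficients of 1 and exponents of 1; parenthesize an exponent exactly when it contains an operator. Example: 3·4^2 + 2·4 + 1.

4^(4 + 1) + 1

G_0 = 10. HB_2(10) = 2^(2 + 1) + 2. Bump = 84. G_1 = 83.
G_1 = 83. HB_3(83) = 3^(3 + 1) + 2. Bump = 1026. G_2 = 1025.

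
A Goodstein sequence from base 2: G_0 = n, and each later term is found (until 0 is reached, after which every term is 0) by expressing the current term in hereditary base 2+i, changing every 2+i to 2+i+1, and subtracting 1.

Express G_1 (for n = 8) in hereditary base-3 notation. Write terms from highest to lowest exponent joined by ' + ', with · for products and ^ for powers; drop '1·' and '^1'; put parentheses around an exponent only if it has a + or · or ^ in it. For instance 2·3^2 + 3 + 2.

2·3^3 + 2·3^2 + 2·3 + 2

G_0 = 8. HB_2(8) = 2^(2 + 1). Bump = 81. G_1 = 80.
G_1 = 80. HB_3(80) = 2·3^3 + 2·3^2 + 2·3 + 2. Bump = 554. G_2 = 553.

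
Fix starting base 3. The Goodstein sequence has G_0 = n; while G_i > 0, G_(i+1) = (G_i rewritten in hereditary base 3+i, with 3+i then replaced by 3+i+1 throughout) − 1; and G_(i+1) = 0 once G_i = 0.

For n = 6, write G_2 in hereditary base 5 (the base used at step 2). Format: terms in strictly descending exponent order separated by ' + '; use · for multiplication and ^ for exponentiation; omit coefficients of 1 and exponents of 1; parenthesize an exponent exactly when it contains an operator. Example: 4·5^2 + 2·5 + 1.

G_0 = 6. HB_3(6) = 2·3. Bump = 8. G_1 = 7.
G_1 = 7. HB_4(7) = 4 + 3. Bump = 8. G_2 = 7.
G_2 = 7. HB_5(7) = 5 + 2. Bump = 8. G_3 = 7.

5 + 2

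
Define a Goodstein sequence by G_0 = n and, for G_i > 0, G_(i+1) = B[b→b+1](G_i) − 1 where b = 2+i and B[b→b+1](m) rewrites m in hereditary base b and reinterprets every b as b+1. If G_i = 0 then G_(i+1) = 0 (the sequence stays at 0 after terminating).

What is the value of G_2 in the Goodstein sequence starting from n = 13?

1279

13 —HB2→ 2^(2 + 1) + 2^2 + 1 —bump→ 3^(3 + 1) + 3^3 + 1 = 109 —(−1)→ 108
108 —HB3→ 3^(3 + 1) + 3^3 —bump→ 4^(4 + 1) + 4^4 = 1280 —(−1)→ 1279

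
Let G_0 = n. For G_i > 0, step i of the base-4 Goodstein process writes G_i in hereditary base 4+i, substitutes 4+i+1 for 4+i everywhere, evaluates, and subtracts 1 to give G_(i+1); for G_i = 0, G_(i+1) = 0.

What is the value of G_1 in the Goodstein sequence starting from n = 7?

7

step 0: 7 = 4 + 3; sub 5 for 4: 5 + 3; = 8; G_1 = 8−1 = 7
step 1: 7 = 5 + 2; sub 6 for 5: 6 + 2; = 8; G_2 = 8−1 = 7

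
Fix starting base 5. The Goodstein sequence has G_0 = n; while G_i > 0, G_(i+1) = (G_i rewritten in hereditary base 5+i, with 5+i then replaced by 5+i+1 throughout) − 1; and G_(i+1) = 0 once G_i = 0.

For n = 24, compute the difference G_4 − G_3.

3

step 0: 24 = 4·5 + 4; sub 6 for 5: 4·6 + 4; = 28; G_1 = 28−1 = 27
step 1: 27 = 4·6 + 3; sub 7 for 6: 4·7 + 3; = 31; G_2 = 31−1 = 30
step 2: 30 = 4·7 + 2; sub 8 for 7: 4·8 + 2; = 34; G_3 = 34−1 = 33
step 3: 33 = 4·8 + 1; sub 9 for 8: 4·9 + 1; = 37; G_4 = 37−1 = 36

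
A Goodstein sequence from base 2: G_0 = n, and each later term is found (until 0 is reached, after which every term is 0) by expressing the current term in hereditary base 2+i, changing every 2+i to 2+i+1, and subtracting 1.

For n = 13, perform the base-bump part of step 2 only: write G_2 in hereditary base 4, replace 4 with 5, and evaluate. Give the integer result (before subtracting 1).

[0] 13 ≡ 2^(2 + 1) + 2^2 + 1 (base 2). Lift 3: 109. −1: 108.
[1] 108 ≡ 3^(3 + 1) + 3^3 (base 3). Lift 4: 1280. −1: 1279.

16093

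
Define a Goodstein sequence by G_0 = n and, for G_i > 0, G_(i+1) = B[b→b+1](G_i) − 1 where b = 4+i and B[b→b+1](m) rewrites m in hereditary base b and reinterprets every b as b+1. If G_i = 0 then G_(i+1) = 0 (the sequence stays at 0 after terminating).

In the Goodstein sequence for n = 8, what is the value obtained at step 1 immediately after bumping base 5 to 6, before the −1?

[0] 8 ≡ 2·4 (base 4). Lift 5: 10. −1: 9.
[1] 9 ≡ 5 + 4 (base 5). Lift 6: 10. −1: 9.

10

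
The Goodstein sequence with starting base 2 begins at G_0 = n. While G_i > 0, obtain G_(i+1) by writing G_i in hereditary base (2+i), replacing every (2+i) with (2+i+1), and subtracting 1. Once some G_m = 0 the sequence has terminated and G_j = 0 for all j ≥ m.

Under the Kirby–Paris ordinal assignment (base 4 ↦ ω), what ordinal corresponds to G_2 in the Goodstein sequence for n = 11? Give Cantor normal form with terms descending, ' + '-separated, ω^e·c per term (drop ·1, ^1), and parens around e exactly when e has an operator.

[0] 11 ≡ 2^(2 + 1) + 2 + 1 (base 2). Lift 3: 85. −1: 84.
[1] 84 ≡ 3^(3 + 1) + 3 (base 3). Lift 4: 1028. −1: 1027.
[2] 1027 ≡ 4^(4 + 1) + 3 (base 4). Lift 5: 15628. −1: 15627.

ω^(ω + 1) + 3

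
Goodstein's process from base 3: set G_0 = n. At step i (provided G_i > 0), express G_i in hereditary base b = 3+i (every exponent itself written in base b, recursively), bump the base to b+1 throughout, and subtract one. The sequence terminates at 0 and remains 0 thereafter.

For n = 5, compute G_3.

step 0: 5 = 3 + 2; sub 4 for 3: 4 + 2; = 6; G_1 = 6−1 = 5
step 1: 5 = 4 + 1; sub 5 for 4: 5 + 1; = 6; G_2 = 6−1 = 5
step 2: 5 = 5; sub 6 for 5: 6; = 6; G_3 = 6−1 = 5
step 3: 5 = 5; sub 7 for 6: 5; = 5; G_4 = 5−1 = 4

5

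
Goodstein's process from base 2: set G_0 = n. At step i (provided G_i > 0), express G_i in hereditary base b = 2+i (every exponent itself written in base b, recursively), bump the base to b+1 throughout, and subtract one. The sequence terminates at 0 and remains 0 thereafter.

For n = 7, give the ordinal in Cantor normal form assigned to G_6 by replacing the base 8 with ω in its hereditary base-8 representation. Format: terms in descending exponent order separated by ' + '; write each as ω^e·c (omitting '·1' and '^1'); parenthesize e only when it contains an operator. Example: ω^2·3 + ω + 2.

ω^7·7 + ω^6·7 + ω^5·7 + ω^4·7 + ω^3·7 + ω^2·7 + ω·7 + 7

i=0: 7 = 2^2 + 2 + 1 (b=2); 2→3: 3^3 + 3 + 1 = 31; 31−1 = 30
i=1: 30 = 3^3 + 3 (b=3); 3→4: 4^4 + 4 = 260; 260−1 = 259
i=2: 259 = 4^4 + 3 (b=4); 4→5: 5^5 + 3 = 3128; 3128−1 = 3127
i=3: 3127 = 5^5 + 2 (b=5); 5→6: 6^6 + 2 = 46658; 46658−1 = 46657
i=4: 46657 = 6^6 + 1 (b=6); 6→7: 7^7 + 1 = 823544; 823544−1 = 823543
i=5: 823543 = 7^7 (b=7); 7→8: 8^8 = 16777216; 16777216−1 = 16777215
i=6: 16777215 = 7·8^7 + 7·8^6 + 7·8^5 + 7·8^4 + 7·8^3 + 7·8^2 + 7·8 + 7 (b=8); 8→9: 7·9^7 + 7·9^6 + 7·9^5 + 7·9^4 + 7·9^3 + 7·9^2 + 7·9 + 7 = 37665880; 37665880−1 = 37665879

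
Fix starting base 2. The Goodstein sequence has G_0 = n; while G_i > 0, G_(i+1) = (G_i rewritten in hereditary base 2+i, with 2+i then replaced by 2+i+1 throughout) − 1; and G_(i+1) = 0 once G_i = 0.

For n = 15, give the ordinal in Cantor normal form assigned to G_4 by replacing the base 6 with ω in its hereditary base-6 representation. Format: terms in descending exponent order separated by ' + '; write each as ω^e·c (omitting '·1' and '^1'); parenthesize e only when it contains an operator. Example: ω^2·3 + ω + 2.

G_0 = 15. HB_2(15) = 2^(2 + 1) + 2^2 + 2 + 1. Bump = 112. G_1 = 111.
G_1 = 111. HB_3(111) = 3^(3 + 1) + 3^3 + 3. Bump = 1284. G_2 = 1283.
G_2 = 1283. HB_4(1283) = 4^(4 + 1) + 4^4 + 3. Bump = 18753. G_3 = 18752.
G_3 = 18752. HB_5(18752) = 5^(5 + 1) + 5^5 + 2. Bump = 326594. G_4 = 326593.
G_4 = 326593. HB_6(326593) = 6^(6 + 1) + 6^6 + 1. Bump = 6588345. G_5 = 6588344.

ω^(ω + 1) + ω^ω + 1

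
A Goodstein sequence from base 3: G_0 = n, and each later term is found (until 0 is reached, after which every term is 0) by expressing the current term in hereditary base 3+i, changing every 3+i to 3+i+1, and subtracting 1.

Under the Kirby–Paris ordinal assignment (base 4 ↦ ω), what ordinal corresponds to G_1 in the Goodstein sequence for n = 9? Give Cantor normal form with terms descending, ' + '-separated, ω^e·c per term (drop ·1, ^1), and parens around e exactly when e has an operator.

ω·3 + 3

G_0=9  [base 3] 3^2  →[3↦4]→  4^2 = 16  −1 ⇒ G_1=15
G_1=15  [base 4] 3·4 + 3  →[4↦5]→  3·5 + 3 = 18  −1 ⇒ G_2=17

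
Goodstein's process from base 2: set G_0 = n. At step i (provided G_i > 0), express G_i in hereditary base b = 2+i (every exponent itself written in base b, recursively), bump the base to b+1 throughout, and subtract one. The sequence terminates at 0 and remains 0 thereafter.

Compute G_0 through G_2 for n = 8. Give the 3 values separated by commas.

G_0 = 8. HB_2(8) = 2^(2 + 1). Bump = 81. G_1 = 80.
G_1 = 80. HB_3(80) = 2·3^3 + 2·3^2 + 2·3 + 2. Bump = 554. G_2 = 553.

8, 80, 553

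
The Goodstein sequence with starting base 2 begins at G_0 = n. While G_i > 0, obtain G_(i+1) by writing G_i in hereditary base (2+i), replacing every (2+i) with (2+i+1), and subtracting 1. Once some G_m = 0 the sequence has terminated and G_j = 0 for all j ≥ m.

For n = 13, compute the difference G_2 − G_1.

1171

G_0 = 13. HB_2(13) = 2^(2 + 1) + 2^2 + 1. Bump = 109. G_1 = 108.
G_1 = 108. HB_3(108) = 3^(3 + 1) + 3^3. Bump = 1280. G_2 = 1279.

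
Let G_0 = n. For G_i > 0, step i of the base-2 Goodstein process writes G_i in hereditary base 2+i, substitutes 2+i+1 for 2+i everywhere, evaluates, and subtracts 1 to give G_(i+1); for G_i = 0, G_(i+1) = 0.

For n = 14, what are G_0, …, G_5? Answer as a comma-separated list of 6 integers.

step 0: 14 = 2^(2 + 1) + 2^2 + 2; sub 3 for 2: 3^(3 + 1) + 3^3 + 3; = 111; G_1 = 111−1 = 110
step 1: 110 = 3^(3 + 1) + 3^3 + 2; sub 4 for 3: 4^(4 + 1) + 4^4 + 2; = 1282; G_2 = 1282−1 = 1281
step 2: 1281 = 4^(4 + 1) + 4^4 + 1; sub 5 for 4: 5^(5 + 1) + 5^5 + 1; = 18751; G_3 = 18751−1 = 18750
step 3: 18750 = 5^(5 + 1) + 5^5; sub 6 for 5: 6^(6 + 1) + 6^6; = 326592; G_4 = 326592−1 = 326591
step 4: 326591 = 6^(6 + 1) + 5·6^5 + 5·6^4 + 5·6^3 + 5·6^2 + 5·6 + 5; sub 7 for 6: 7^(7 + 1) + 5·7^5 + 5·7^4 + 5·7^3 + 5·7^2 + 5·7 + 5; = 5862841; G_5 = 5862841−1 = 5862840

14, 110, 1281, 18750, 326591, 5862840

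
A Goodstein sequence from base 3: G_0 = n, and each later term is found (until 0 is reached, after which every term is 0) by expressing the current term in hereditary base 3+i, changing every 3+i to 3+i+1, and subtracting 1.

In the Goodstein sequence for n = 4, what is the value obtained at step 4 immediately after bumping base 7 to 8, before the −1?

2

step 0: 4 = 3 + 1; sub 4 for 3: 4 + 1; = 5; G_1 = 5−1 = 4
step 1: 4 = 4; sub 5 for 4: 5; = 5; G_2 = 5−1 = 4
step 2: 4 = 4; sub 6 for 5: 4; = 4; G_3 = 4−1 = 3
step 3: 3 = 3; sub 7 for 6: 3; = 3; G_4 = 3−1 = 2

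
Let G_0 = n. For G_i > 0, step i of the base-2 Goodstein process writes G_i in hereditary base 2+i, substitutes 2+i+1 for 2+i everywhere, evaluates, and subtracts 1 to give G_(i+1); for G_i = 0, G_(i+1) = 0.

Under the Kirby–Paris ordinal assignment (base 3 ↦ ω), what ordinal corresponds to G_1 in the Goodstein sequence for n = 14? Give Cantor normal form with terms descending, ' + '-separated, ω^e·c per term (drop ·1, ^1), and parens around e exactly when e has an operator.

base 2: 14 = 2^(2 + 1) + 2^2 + 2; at 3: 3^(3 + 1) + 3^3 + 3 = 111; next = 110
base 3: 110 = 3^(3 + 1) + 3^3 + 2; at 4: 4^(4 + 1) + 4^4 + 2 = 1282; next = 1281

ω^(ω + 1) + ω^ω + 2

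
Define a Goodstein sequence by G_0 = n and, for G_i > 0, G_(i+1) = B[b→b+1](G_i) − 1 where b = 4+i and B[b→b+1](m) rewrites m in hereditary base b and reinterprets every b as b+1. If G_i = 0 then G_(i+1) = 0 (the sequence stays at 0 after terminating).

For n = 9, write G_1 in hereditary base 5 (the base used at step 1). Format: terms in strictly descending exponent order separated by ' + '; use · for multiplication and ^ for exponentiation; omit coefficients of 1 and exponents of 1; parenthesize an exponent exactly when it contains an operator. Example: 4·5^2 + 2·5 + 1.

9 —HB4→ 2·4 + 1 —bump→ 2·5 + 1 = 11 —(−1)→ 10
10 —HB5→ 2·5 —bump→ 2·6 = 12 —(−1)→ 11

2·5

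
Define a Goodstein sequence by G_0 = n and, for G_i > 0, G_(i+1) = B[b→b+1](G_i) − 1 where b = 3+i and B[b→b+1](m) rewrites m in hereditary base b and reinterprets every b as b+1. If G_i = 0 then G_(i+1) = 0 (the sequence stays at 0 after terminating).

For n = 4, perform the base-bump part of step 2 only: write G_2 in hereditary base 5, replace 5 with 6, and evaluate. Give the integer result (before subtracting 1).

base 3: 4 = 3 + 1; at 4: 4 + 1 = 5; next = 4
base 4: 4 = 4; at 5: 5 = 5; next = 4
base 5: 4 = 4; at 6: 4 = 4; next = 3

4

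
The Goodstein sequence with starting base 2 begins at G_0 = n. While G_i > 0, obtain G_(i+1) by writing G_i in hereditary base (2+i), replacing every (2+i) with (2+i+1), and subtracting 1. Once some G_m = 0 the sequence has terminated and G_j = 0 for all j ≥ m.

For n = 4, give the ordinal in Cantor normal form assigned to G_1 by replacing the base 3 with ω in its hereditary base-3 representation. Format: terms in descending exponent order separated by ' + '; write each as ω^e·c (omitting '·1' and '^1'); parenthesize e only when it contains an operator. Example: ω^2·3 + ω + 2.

ω^2·2 + ω·2 + 2

base 2: 4 = 2^2; at 3: 3^3 = 27; next = 26
base 3: 26 = 2·3^2 + 2·3 + 2; at 4: 2·4^2 + 2·4 + 2 = 42; next = 41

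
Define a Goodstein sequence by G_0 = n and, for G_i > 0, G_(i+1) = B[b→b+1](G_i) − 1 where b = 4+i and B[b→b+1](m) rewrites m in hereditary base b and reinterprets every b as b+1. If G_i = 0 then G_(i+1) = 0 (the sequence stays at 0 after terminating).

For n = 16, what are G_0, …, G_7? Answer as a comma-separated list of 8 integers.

i=0: 16 = 4^2 (b=4); 4→5: 5^2 = 25; 25−1 = 24
i=1: 24 = 4·5 + 4 (b=5); 5→6: 4·6 + 4 = 28; 28−1 = 27
i=2: 27 = 4·6 + 3 (b=6); 6→7: 4·7 + 3 = 31; 31−1 = 30
i=3: 30 = 4·7 + 2 (b=7); 7→8: 4·8 + 2 = 34; 34−1 = 33
i=4: 33 = 4·8 + 1 (b=8); 8→9: 4·9 + 1 = 37; 37−1 = 36
i=5: 36 = 4·9 (b=9); 9→10: 4·10 = 40; 40−1 = 39
i=6: 39 = 3·10 + 9 (b=10); 10→11: 3·11 + 9 = 42; 42−1 = 41

16, 24, 27, 30, 33, 36, 39, 41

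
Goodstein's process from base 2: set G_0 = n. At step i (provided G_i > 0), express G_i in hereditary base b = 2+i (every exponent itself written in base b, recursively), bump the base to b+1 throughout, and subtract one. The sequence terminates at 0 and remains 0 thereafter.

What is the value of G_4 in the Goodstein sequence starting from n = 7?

46657

[0] 7 ≡ 2^2 + 2 + 1 (base 2). Lift 3: 31. −1: 30.
[1] 30 ≡ 3^3 + 3 (base 3). Lift 4: 260. −1: 259.
[2] 259 ≡ 4^4 + 3 (base 4). Lift 5: 3128. −1: 3127.
[3] 3127 ≡ 5^5 + 2 (base 5). Lift 6: 46658. −1: 46657.
[4] 46657 ≡ 6^6 + 1 (base 6). Lift 7: 823544. −1: 823543.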